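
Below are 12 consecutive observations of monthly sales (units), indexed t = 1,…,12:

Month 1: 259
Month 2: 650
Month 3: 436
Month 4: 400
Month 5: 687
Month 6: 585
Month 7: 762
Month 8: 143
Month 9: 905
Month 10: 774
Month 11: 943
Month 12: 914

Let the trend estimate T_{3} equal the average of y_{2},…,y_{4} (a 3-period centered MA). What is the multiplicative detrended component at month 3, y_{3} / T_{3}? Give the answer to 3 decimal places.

Trend T_3 = (650 + 436 + 400) / 3 = 1486/3 = 495.33333
Ratio to trend: 436 / 495.33333 = 0.880

0.880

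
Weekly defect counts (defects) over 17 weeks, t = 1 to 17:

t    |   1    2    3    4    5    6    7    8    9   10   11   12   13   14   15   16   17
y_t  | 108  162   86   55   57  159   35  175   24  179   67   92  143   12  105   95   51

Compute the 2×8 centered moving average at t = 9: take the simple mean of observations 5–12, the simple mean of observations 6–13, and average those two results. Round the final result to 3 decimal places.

103.875

Sum over 5–12: 57 + 159 + 35 + 175 + 24 + 179 + 67 + 92 = 788
Sum over 6–13: 159 + 35 + 175 + 24 + 179 + 67 + 92 + 143 = 874
CMA at t=9 = (788 + 874) / (2·8) = 1662 / 16 = 103.875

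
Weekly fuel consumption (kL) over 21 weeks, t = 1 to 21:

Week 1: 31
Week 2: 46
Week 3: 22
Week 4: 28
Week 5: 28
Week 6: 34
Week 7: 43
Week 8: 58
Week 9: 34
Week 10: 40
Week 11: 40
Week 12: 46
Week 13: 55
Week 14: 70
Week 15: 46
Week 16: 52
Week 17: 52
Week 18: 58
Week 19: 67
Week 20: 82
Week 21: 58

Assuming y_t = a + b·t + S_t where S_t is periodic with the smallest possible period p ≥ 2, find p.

6

First differences y_{t+1} − y_t: 15, -24, 6, 0, 6, 9, 15, -24, 6, 0, 6, 9, 15, -24, …
The difference pattern repeats every 6 terms and not for any smaller step, so p = 6.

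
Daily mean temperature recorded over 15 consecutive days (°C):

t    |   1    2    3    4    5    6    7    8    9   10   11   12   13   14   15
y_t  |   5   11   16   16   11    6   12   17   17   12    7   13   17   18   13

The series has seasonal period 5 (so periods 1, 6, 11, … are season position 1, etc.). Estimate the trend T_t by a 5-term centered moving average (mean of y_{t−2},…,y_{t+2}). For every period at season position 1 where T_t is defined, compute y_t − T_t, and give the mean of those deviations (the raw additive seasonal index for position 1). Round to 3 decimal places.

Season position 1 occurs at t = 6, 11 (where T_t is defined).
t=6: T_6 = 12.40000; y_6 − T_6 = 6 − 12.40000 = -6.40000
t=11: T_11 = 13.20000; y_11 − T_11 = 7 − 13.20000 = -6.20000
Mean deviation: (-6.40000 + -6.20000) / 2 = -6.300

-6.300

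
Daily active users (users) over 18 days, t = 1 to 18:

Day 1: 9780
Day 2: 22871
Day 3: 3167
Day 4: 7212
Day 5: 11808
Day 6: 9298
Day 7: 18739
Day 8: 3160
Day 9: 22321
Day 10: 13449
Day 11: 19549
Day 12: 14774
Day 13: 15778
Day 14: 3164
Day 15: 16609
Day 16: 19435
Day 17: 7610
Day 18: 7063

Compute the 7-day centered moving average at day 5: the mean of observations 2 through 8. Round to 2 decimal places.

Sum of periods 2–8: 22871 + 3167 + 7212 + 11808 + 9298 + 18739 + 3160 = 76255
Divide by 7: 76255 / 7 = 10893.57

10893.57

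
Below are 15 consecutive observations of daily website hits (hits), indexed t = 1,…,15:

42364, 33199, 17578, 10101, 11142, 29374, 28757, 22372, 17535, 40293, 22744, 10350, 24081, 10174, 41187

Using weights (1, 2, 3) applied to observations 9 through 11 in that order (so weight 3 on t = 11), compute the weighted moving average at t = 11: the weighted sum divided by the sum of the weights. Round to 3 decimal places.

Weighted sum: 1·17535 + 2·40293 + 3·22744 = 17535 + 80586 + 68232 = 166353
Weight total: 1 + 2 + 3 = 6
WMA = 166353 / 6 = 27725.500

27725.500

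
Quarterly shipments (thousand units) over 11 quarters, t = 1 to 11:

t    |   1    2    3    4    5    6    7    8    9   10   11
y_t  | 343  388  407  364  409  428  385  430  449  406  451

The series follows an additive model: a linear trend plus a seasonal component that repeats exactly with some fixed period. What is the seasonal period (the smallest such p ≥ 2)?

First differences y_{t+1} − y_t: 45, 19, -43, 45, 19, -43, 45, 19, …
The difference pattern repeats every 3 terms and not for any smaller step, so p = 3.

3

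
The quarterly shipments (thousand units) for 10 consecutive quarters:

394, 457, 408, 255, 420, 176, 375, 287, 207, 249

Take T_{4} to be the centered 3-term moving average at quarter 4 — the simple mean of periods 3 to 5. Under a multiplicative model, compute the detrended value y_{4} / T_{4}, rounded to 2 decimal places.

0.71

Trend T_4 = (408 + 255 + 420) / 3 = 1083/3 = 361.0000
Ratio to trend: 255 / 361.0000 = 0.71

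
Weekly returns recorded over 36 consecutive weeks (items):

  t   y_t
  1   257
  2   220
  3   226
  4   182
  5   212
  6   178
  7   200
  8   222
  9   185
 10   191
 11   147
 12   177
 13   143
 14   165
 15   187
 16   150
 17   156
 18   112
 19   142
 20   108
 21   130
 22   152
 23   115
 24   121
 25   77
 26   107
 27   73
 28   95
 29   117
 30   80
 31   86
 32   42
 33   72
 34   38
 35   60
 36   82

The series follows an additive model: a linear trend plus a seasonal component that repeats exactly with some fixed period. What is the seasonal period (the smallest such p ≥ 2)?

7

First differences y_{t+1} − y_t: -37, 6, -44, 30, -34, 22, 22, -37, 6, -44, 30, -34, 22, 22, -37, 6, …
The difference pattern repeats every 7 terms and not for any smaller step, so p = 7.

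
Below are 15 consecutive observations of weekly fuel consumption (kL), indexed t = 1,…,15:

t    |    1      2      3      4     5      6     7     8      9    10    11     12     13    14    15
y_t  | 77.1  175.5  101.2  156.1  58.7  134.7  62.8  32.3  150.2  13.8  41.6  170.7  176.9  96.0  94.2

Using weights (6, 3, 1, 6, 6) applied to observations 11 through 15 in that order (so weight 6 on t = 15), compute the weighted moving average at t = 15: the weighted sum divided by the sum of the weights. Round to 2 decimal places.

94.54

Weighted sum: 6·41.6 + 3·170.7 + 1·176.9 + 6·96.0 + 6·94.2 = 249.6 + 512.1 + 176.9 + 576.0 + 565.2 = 2079.8
Weight total: 6 + 3 + 1 + 6 + 6 = 22
WMA = 2079.8 / 22 = 94.54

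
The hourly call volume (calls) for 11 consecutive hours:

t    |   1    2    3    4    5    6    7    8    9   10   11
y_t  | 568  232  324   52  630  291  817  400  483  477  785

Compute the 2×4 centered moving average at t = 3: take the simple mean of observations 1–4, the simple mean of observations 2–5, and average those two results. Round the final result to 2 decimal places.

301.75

Sum over 1–4: 568 + 232 + 324 + 52 = 1176
Sum over 2–5: 232 + 324 + 52 + 630 = 1238
CMA at t=3 = (1176 + 1238) / (2·4) = 2414 / 8 = 301.75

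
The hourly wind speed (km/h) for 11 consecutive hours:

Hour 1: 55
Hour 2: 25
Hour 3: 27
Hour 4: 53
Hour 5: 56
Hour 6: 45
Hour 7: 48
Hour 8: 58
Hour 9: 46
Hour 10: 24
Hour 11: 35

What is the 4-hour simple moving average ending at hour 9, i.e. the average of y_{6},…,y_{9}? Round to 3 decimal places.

49.250

Sum of periods 6–9: 45 + 48 + 58 + 46 = 197
Divide by 4: 197 / 4 = 49.250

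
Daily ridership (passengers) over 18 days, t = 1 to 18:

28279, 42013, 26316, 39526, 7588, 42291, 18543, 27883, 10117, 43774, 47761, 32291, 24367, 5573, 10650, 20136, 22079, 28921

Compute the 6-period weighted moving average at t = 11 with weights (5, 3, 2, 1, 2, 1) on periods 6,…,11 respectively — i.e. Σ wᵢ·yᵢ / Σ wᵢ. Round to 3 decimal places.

Weighted sum: 5·42291 + 3·18543 + 2·27883 + 1·10117 + 2·43774 + 1·47761 = 211455 + 55629 + 55766 + 10117 + 87548 + 47761 = 468276
Weight total: 5 + 3 + 2 + 1 + 2 + 1 = 14
WMA = 468276 / 14 = 33448.286

33448.286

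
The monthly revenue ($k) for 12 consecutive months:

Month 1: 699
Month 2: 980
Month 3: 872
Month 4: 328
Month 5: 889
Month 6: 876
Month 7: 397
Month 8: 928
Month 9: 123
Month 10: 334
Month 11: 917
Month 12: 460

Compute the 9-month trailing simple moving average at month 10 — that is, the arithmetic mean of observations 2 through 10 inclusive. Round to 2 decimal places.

Sum of periods 2–10: 980 + 872 + 328 + 889 + 876 + 397 + 928 + 123 + 334 = 5727
Divide by 9: 5727 / 9 = 636.33

636.33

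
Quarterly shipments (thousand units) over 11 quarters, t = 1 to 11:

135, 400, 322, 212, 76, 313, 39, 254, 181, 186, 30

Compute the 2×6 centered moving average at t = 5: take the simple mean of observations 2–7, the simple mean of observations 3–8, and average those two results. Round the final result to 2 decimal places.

Sum over 2–7: 400 + 322 + 212 + 76 + 313 + 39 = 1362
Sum over 3–8: 322 + 212 + 76 + 313 + 39 + 254 = 1216
CMA at t=5 = (1362 + 1216) / (2·6) = 2578 / 12 = 214.83

214.83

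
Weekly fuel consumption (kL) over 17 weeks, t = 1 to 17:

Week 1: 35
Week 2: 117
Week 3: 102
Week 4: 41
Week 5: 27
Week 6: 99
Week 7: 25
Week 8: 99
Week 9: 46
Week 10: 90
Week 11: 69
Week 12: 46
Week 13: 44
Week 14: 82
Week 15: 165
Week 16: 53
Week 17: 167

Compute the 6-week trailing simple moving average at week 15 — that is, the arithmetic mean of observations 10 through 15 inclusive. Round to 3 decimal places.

Sum of periods 10–15: 90 + 69 + 46 + 44 + 82 + 165 = 496
Divide by 6: 496 / 6 = 82.667

82.667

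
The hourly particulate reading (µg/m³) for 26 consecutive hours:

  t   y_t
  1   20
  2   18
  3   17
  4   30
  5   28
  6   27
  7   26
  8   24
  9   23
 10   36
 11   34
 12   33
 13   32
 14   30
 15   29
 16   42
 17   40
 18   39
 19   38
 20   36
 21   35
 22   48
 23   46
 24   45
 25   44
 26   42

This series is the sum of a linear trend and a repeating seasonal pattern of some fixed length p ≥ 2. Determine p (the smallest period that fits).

6

First differences y_{t+1} − y_t: -2, -1, 13, -2, -1, -1, -2, -1, 13, -2, -1, -1, -2, -1, …
The difference pattern repeats every 6 terms and not for any smaller step, so p = 6.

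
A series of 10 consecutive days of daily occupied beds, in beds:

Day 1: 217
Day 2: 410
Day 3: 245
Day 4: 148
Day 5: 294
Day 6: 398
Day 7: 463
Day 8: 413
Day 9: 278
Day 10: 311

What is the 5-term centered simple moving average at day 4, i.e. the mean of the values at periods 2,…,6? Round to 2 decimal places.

299.00

Sum of periods 2–6: 410 + 245 + 148 + 294 + 398 = 1495
Divide by 5: 1495 / 5 = 299.00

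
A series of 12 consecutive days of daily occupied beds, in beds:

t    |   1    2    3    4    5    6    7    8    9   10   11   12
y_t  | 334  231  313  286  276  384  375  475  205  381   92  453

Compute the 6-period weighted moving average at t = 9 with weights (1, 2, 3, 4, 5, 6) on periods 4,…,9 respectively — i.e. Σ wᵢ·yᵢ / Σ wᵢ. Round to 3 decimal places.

Weighted sum: 1·286 + 2·276 + 3·384 + 4·375 + 5·475 + 6·205 = 286 + 552 + 1152 + 1500 + 2375 + 1230 = 7095
Weight total: 1 + 2 + 3 + 4 + 5 + 6 = 21
WMA = 7095 / 21 = 337.857

337.857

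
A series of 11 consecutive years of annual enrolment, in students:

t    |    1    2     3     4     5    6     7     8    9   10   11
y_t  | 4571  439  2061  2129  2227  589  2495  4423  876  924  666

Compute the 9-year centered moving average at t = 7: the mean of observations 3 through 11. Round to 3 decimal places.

1821.111

Sum of periods 3–11: 2061 + 2129 + 2227 + 589 + 2495 + 4423 + 876 + 924 + 666 = 16390
Divide by 9: 16390 / 9 = 1821.111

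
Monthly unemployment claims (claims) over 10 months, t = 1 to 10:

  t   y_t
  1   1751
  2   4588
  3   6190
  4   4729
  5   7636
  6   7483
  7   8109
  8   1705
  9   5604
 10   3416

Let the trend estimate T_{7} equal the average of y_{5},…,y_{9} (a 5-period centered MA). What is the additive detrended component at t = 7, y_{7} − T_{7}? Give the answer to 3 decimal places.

2001.600

Trend T_7 = (7636 + 7483 + 8109 + 1705 + 5604) / 5 = 30537/5 = 6107.40000
Detrended value: 8109 − 6107.40000 = 2001.600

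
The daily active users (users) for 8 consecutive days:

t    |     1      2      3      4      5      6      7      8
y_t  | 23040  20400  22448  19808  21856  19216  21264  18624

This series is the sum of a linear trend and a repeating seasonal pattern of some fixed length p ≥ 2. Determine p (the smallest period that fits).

2

First differences y_{t+1} − y_t: -2640, 2048, -2640, 2048, -2640, 2048, …
The difference pattern repeats every 2 terms and not for any smaller step, so p = 2.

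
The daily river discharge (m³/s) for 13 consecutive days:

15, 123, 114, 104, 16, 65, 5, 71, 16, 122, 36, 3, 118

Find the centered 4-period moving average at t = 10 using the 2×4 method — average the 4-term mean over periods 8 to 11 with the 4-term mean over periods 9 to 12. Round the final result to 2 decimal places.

Sum over 8–11: 71 + 16 + 122 + 36 = 245
Sum over 9–12: 16 + 122 + 36 + 3 = 177
CMA at t=10 = (245 + 177) / (2·4) = 422 / 8 = 52.75

52.75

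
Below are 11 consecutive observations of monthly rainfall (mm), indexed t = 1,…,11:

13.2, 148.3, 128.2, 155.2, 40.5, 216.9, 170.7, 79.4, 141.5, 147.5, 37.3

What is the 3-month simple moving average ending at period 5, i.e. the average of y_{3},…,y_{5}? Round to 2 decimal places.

Sum of periods 3–5: 128.2 + 155.2 + 40.5 = 323.9
Divide by 3: 323.9 / 3 = 107.97

107.97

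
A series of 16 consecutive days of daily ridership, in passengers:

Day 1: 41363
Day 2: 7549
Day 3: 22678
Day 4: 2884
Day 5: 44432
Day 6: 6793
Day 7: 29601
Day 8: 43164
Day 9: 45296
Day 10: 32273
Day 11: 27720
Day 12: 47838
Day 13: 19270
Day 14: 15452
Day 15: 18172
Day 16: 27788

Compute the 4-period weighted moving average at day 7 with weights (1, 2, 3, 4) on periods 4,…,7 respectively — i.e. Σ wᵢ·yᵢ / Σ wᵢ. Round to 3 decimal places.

Weighted sum: 1·2884 + 2·44432 + 3·6793 + 4·29601 = 2884 + 88864 + 20379 + 118404 = 230531
Weight total: 1 + 2 + 3 + 4 = 10
WMA = 230531 / 10 = 23053.100

23053.100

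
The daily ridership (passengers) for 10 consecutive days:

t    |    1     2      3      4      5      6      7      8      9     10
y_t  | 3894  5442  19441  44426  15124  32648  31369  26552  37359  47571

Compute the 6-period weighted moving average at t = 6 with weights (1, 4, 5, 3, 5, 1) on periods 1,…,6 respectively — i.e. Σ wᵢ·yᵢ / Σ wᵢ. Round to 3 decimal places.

Weighted sum: 1·3894 + 4·5442 + 5·19441 + 3·44426 + 5·15124 + 1·32648 = 3894 + 21768 + 97205 + 133278 + 75620 + 32648 = 364413
Weight total: 1 + 4 + 5 + 3 + 5 + 1 = 19
WMA = 364413 / 19 = 19179.632

19179.632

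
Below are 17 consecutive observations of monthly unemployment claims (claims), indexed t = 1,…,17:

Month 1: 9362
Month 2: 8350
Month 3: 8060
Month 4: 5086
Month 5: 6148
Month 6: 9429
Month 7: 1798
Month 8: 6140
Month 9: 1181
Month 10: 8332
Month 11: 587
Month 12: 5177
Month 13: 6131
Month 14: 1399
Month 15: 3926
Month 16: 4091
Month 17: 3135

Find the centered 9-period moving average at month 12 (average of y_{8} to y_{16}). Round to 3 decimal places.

4107.111

Sum of periods 8–16: 6140 + 1181 + 8332 + 587 + 5177 + 6131 + 1399 + 3926 + 4091 = 36964
Divide by 9: 36964 / 9 = 4107.111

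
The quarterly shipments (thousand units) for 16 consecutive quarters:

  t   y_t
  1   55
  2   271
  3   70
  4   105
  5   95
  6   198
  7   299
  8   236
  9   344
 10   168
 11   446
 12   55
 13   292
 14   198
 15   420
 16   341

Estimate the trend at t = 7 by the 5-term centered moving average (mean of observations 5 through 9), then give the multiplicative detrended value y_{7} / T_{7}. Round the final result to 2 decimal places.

Trend T_7 = (95 + 198 + 299 + 236 + 344) / 5 = 1172/5 = 234.4000
Ratio to trend: 299 / 234.4000 = 1.28

1.28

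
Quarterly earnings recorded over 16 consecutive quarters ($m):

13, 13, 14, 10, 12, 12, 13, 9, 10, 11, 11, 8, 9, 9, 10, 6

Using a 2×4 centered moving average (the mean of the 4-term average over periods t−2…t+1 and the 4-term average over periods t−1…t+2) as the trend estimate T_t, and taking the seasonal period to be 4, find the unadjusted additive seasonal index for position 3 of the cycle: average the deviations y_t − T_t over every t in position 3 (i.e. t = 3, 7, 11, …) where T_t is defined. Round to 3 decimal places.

Season position 3 occurs at t = 3, 7, 11 (where T_t is defined).
t=3: T_3 = 12.37500; y_3 − T_3 = 14 − 12.37500 = 1.62500
t=7: T_7 = 11.25000; y_7 − T_7 = 13 − 11.25000 = 1.75000
t=11: T_11 = 9.87500; y_11 − T_11 = 11 − 9.87500 = 1.12500
Mean deviation: (1.62500 + 1.75000 + 1.12500) / 3 = 1.500

1.500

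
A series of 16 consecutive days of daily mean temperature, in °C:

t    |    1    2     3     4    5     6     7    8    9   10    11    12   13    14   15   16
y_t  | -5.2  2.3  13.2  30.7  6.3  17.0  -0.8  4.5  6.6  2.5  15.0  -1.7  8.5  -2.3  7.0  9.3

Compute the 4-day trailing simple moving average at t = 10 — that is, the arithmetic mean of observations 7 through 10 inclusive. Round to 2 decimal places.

Sum of periods 7–10: (-0.8) + 4.5 + 6.6 + 2.5 = 12.8
Divide by 4: 12.8 / 4 = 3.20

3.20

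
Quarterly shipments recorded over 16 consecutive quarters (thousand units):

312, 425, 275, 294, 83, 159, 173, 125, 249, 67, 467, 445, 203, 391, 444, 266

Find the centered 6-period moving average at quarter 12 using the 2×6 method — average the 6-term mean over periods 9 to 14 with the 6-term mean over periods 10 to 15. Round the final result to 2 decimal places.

Sum over 9–14: 249 + 67 + 467 + 445 + 203 + 391 = 1822
Sum over 10–15: 67 + 467 + 445 + 203 + 391 + 444 = 2017
CMA at t=12 = (1822 + 2017) / (2·6) = 3839 / 12 = 319.92

319.92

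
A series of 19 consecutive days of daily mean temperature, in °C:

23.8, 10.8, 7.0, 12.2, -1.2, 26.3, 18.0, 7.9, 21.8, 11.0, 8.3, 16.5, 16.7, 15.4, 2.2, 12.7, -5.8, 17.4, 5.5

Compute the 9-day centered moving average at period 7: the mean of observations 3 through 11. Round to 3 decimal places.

12.367

Sum of periods 3–11: 7.0 + 12.2 + (-1.2) + 26.3 + 18.0 + 7.9 + 21.8 + 11.0 + 8.3 = 111.3
Divide by 9: 111.3 / 9 = 12.367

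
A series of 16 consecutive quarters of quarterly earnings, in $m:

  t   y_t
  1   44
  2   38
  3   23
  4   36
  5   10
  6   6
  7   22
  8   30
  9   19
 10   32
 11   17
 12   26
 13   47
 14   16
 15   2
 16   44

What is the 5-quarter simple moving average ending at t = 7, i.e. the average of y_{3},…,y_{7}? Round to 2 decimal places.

Sum of periods 3–7: 23 + 36 + 10 + 6 + 22 = 97
Divide by 5: 97 / 5 = 19.40

19.40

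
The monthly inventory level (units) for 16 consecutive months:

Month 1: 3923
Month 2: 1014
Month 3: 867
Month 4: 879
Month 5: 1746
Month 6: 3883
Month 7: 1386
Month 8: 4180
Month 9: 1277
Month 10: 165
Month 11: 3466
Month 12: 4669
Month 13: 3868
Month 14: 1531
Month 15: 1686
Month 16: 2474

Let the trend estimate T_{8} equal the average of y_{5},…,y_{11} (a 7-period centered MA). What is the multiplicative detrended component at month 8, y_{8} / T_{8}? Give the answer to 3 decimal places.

1.817

Trend T_8 = (1746 + 3883 + 1386 + 4180 + 1277 + 165 + 3466) / 7 = 16103/7 = 2300.42857
Ratio to trend: 4180 / 2300.42857 = 1.817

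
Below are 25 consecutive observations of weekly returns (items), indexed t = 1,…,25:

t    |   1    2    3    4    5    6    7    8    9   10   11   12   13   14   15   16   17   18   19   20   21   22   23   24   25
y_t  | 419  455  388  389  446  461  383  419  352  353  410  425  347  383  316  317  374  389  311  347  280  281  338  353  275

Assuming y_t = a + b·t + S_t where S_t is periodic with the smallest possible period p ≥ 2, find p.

First differences y_{t+1} − y_t: 36, -67, 1, 57, 15, -78, 36, -67, 1, 57, 15, -78, 36, -67, …
The difference pattern repeats every 6 terms and not for any smaller step, so p = 6.

6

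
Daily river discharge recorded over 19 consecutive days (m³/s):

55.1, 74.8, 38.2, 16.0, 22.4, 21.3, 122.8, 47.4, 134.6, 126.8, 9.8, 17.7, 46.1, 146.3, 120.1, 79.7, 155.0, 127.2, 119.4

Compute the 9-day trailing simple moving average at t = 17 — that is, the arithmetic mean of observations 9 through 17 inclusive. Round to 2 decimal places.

92.90

Sum of periods 9–17: 134.6 + 126.8 + 9.8 + 17.7 + 46.1 + 146.3 + 120.1 + 79.7 + 155.0 = 836.1
Divide by 9: 836.1 / 9 = 92.90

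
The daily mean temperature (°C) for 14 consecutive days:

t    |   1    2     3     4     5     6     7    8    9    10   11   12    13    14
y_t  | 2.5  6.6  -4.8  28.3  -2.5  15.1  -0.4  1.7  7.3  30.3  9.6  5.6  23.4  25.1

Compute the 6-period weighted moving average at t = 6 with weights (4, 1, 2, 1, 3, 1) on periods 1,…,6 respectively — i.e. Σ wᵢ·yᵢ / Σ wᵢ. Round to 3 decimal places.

Weighted sum: 4·2.5 + 1·6.6 + 2·-4.8 + 1·28.3 + 3·-2.5 + 1·15.1 = 10.0 + 6.6 + -9.6 + 28.3 + -7.5 + 15.1 = 42.9
Weight total: 4 + 1 + 2 + 1 + 3 + 1 = 12
WMA = 42.9 / 12 = 3.575

3.575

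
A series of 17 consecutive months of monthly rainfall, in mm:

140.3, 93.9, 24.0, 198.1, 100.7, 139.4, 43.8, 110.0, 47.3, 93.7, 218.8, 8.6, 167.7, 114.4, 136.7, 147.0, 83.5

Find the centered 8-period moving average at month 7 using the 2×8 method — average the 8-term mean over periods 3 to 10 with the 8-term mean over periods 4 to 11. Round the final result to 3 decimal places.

106.800

Sum over 3–10: 24.0 + 198.1 + 100.7 + 139.4 + 43.8 + 110.0 + 47.3 + 93.7 = 757.0
Sum over 4–11: 198.1 + 100.7 + 139.4 + 43.8 + 110.0 + 47.3 + 93.7 + 218.8 = 951.8
CMA at t=7 = (757.0 + 951.8) / (2·8) = 1708.8 / 16 = 106.800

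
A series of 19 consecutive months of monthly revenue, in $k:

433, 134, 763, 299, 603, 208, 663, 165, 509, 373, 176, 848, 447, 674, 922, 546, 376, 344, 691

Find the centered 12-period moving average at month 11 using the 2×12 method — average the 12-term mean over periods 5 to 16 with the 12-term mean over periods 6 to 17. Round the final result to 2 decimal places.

501.71

Sum over 5–16: 603 + 208 + 663 + 165 + 509 + 373 + 176 + 848 + 447 + 674 + 922 + 546 = 6134
Sum over 6–17: 208 + 663 + 165 + 509 + 373 + 176 + 848 + 447 + 674 + 922 + 546 + 376 = 5907
CMA at t=11 = (6134 + 5907) / (2·12) = 12041 / 24 = 501.71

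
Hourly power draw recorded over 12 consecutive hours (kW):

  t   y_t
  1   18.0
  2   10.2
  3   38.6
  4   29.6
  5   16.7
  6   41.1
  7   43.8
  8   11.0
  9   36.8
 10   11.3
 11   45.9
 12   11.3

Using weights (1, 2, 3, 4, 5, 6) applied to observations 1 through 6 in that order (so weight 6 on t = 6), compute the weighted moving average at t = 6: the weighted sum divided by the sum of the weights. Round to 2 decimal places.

28.70

Weighted sum: 1·18.0 + 2·10.2 + 3·38.6 + 4·29.6 + 5·16.7 + 6·41.1 = 18.0 + 20.4 + 115.8 + 118.4 + 83.5 + 246.6 = 602.7
Weight total: 1 + 2 + 3 + 4 + 5 + 6 = 21
WMA = 602.7 / 21 = 28.70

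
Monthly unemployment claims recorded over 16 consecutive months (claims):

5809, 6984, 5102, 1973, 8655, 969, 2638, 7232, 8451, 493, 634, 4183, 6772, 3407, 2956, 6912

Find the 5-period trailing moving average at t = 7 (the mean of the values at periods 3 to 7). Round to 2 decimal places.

3867.40

Sum of periods 3–7: 5102 + 1973 + 8655 + 969 + 2638 = 19337
Divide by 5: 19337 / 5 = 3867.40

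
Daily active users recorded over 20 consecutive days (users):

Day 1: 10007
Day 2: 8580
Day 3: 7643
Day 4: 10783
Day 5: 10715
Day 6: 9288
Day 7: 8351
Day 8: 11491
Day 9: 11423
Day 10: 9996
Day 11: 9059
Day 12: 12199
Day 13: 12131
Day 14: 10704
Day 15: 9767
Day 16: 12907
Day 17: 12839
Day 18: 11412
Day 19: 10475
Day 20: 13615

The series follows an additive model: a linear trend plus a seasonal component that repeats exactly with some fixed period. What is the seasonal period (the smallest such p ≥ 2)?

First differences y_{t+1} − y_t: -1427, -937, 3140, -68, -1427, -937, 3140, -68, -1427, -937, …
The difference pattern repeats every 4 terms and not for any smaller step, so p = 4.

4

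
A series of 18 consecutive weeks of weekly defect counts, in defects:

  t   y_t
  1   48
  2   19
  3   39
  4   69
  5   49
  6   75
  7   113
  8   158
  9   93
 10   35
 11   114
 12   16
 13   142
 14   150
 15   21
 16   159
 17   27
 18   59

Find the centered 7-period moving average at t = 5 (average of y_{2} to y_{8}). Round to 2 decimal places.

Sum of periods 2–8: 19 + 39 + 69 + 49 + 75 + 113 + 158 = 522
Divide by 7: 522 / 7 = 74.57

74.57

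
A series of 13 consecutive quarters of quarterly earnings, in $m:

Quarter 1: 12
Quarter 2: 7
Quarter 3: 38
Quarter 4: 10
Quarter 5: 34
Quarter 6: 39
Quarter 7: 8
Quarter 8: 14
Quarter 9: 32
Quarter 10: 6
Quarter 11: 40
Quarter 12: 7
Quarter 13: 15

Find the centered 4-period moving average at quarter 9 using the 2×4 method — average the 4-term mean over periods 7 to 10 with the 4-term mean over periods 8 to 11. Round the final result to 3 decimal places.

19.000

Sum over 7–10: 8 + 14 + 32 + 6 = 60
Sum over 8–11: 14 + 32 + 6 + 40 = 92
CMA at t=9 = (60 + 92) / (2·4) = 152 / 8 = 19.000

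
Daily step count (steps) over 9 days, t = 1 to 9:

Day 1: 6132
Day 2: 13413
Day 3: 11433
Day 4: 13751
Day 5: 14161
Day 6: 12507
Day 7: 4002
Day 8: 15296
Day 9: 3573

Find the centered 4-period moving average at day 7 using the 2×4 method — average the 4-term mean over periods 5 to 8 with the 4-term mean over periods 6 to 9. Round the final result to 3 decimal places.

10168.000

Sum over 5–8: 14161 + 12507 + 4002 + 15296 = 45966
Sum over 6–9: 12507 + 4002 + 15296 + 3573 = 35378
CMA at t=7 = (45966 + 35378) / (2·4) = 81344 / 8 = 10168.000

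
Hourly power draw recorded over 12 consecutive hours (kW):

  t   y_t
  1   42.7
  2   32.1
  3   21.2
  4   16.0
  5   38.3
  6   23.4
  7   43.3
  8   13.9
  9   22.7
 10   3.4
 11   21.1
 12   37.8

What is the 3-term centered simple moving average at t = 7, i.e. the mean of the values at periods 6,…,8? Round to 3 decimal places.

Sum of periods 6–8: 23.4 + 43.3 + 13.9 = 80.6
Divide by 3: 80.6 / 3 = 26.867

26.867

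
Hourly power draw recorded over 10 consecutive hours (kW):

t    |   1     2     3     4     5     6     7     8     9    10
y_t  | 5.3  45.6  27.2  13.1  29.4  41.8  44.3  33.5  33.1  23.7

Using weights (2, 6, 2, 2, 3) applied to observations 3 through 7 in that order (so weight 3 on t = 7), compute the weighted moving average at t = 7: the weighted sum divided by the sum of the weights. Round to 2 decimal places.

Weighted sum: 2·27.2 + 6·13.1 + 2·29.4 + 2·41.8 + 3·44.3 = 54.4 + 78.6 + 58.8 + 83.6 + 132.9 = 408.3
Weight total: 2 + 6 + 2 + 2 + 3 = 15
WMA = 408.3 / 15 = 27.22

27.22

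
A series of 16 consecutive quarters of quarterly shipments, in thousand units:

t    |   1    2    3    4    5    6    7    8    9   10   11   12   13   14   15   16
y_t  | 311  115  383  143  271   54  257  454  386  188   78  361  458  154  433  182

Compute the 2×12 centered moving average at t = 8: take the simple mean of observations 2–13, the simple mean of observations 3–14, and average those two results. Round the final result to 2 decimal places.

263.96

Sum over 2–13: 115 + 383 + 143 + 271 + 54 + 257 + 454 + 386 + 188 + 78 + 361 + 458 = 3148
Sum over 3–14: 383 + 143 + 271 + 54 + 257 + 454 + 386 + 188 + 78 + 361 + 458 + 154 = 3187
CMA at t=8 = (3148 + 3187) / (2·12) = 6335 / 24 = 263.96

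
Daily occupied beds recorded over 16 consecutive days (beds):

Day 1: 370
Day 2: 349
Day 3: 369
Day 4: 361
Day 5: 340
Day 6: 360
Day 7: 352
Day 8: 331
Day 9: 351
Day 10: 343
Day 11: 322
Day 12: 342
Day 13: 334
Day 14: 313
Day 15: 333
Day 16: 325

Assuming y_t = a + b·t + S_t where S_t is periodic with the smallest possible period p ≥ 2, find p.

First differences y_{t+1} − y_t: -21, 20, -8, -21, 20, -8, -21, 20, …
The difference pattern repeats every 3 terms and not for any smaller step, so p = 3.

3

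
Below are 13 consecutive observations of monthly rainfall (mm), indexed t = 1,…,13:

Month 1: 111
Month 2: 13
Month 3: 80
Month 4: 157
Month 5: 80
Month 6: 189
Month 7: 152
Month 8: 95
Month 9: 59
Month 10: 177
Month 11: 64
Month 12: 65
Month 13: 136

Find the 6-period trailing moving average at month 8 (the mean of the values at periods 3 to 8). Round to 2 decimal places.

125.50

Sum of periods 3–8: 80 + 157 + 80 + 189 + 152 + 95 = 753
Divide by 6: 753 / 6 = 125.50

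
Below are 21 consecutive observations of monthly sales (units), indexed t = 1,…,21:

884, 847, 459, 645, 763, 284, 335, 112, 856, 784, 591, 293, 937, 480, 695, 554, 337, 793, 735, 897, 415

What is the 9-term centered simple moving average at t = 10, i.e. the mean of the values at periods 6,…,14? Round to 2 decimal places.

519.11

Sum of periods 6–14: 284 + 335 + 112 + 856 + 784 + 591 + 293 + 937 + 480 = 4672
Divide by 9: 4672 / 9 = 519.11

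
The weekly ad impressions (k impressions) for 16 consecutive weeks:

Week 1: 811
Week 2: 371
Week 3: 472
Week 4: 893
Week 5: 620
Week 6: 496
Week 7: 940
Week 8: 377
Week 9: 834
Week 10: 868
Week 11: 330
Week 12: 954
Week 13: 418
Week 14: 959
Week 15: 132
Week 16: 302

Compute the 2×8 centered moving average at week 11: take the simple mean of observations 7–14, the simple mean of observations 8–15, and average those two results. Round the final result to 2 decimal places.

659.50

Sum over 7–14: 940 + 377 + 834 + 868 + 330 + 954 + 418 + 959 = 5680
Sum over 8–15: 377 + 834 + 868 + 330 + 954 + 418 + 959 + 132 = 4872
CMA at t=11 = (5680 + 4872) / (2·8) = 10552 / 16 = 659.50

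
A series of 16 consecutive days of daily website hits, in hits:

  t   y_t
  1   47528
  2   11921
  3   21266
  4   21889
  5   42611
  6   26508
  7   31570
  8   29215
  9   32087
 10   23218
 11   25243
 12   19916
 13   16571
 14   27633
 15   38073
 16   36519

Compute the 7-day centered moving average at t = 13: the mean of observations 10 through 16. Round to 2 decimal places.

26739.00

Sum of periods 10–16: 23218 + 25243 + 19916 + 16571 + 27633 + 38073 + 36519 = 187173
Divide by 7: 187173 / 7 = 26739.00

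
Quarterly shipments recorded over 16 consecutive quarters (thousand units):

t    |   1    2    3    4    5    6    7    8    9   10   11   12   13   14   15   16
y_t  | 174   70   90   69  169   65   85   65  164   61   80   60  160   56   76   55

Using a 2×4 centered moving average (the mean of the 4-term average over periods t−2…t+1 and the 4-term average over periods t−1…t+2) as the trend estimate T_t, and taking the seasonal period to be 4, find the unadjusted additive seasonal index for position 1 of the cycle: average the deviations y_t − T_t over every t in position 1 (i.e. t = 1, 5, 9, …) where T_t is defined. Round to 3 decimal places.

Season position 1 occurs at t = 5, 9, 13 (where T_t is defined).
t=5: T_5 = 97.62500; y_5 − T_5 = 169 − 97.62500 = 71.37500
t=9: T_9 = 93.12500; y_9 − T_9 = 164 − 93.12500 = 70.87500
t=13: T_13 = 88.50000; y_13 − T_13 = 160 − 88.50000 = 71.50000
Mean deviation: (71.37500 + 70.87500 + 71.50000) / 3 = 71.250

71.250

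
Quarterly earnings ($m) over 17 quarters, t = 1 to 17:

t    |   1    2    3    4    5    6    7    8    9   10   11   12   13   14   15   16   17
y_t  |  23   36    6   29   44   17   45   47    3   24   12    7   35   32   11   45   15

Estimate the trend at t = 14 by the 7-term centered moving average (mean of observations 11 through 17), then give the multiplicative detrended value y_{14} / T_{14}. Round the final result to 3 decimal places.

Trend T_14 = (12 + 7 + 35 + 32 + 11 + 45 + 15) / 7 = 157/7 = 22.42857
Ratio to trend: 32 / 22.42857 = 1.427

1.427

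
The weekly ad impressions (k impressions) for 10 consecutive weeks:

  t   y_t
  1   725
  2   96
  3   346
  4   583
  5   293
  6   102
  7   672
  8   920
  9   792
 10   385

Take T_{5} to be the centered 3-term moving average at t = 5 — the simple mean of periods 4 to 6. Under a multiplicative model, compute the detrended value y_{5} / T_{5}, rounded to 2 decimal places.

0.90

Trend T_5 = (583 + 293 + 102) / 3 = 978/3 = 326.0000
Ratio to trend: 293 / 326.0000 = 0.90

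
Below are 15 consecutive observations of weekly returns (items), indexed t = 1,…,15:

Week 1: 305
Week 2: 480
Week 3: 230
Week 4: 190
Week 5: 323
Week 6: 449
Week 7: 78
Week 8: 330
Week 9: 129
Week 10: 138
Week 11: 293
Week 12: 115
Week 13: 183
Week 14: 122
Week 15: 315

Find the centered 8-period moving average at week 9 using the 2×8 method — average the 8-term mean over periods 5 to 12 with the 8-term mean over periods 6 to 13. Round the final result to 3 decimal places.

223.125

Sum over 5–12: 323 + 449 + 78 + 330 + 129 + 138 + 293 + 115 = 1855
Sum over 6–13: 449 + 78 + 330 + 129 + 138 + 293 + 115 + 183 = 1715
CMA at t=9 = (1855 + 1715) / (2·8) = 3570 / 16 = 223.125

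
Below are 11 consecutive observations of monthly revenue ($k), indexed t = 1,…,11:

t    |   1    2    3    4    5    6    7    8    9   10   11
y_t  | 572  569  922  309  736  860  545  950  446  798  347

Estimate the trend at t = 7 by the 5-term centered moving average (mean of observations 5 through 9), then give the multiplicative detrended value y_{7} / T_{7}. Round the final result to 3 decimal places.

0.770

Trend T_7 = (736 + 860 + 545 + 950 + 446) / 5 = 3537/5 = 707.40000
Ratio to trend: 545 / 707.40000 = 0.770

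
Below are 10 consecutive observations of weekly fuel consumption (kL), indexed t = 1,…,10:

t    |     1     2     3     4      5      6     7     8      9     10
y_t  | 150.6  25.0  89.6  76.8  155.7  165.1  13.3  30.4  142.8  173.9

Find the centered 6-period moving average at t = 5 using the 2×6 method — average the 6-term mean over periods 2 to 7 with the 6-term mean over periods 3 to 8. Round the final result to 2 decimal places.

88.03

Sum over 2–7: 25.0 + 89.6 + 76.8 + 155.7 + 165.1 + 13.3 = 525.5
Sum over 3–8: 89.6 + 76.8 + 155.7 + 165.1 + 13.3 + 30.4 = 530.9
CMA at t=5 = (525.5 + 530.9) / (2·6) = 1056.4 / 12 = 88.03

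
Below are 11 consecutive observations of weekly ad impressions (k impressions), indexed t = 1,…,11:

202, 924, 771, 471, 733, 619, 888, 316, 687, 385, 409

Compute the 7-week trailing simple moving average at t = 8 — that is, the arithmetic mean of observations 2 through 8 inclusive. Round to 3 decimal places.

Sum of periods 2–8: 924 + 771 + 471 + 733 + 619 + 888 + 316 = 4722
Divide by 7: 4722 / 7 = 674.571

674.571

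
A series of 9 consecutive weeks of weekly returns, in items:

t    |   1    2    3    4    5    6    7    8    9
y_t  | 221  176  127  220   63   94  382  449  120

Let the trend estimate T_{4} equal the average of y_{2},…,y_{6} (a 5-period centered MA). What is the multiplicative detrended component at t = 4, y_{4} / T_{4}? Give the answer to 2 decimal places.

1.62

Trend T_4 = (176 + 127 + 220 + 63 + 94) / 5 = 680/5 = 136.0000
Ratio to trend: 220 / 136.0000 = 1.62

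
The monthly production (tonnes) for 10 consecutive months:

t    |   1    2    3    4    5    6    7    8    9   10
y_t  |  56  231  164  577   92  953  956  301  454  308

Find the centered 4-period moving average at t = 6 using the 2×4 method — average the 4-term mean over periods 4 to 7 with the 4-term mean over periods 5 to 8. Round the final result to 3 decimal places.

Sum over 4–7: 577 + 92 + 953 + 956 = 2578
Sum over 5–8: 92 + 953 + 956 + 301 = 2302
CMA at t=6 = (2578 + 2302) / (2·4) = 4880 / 8 = 610.000

610.000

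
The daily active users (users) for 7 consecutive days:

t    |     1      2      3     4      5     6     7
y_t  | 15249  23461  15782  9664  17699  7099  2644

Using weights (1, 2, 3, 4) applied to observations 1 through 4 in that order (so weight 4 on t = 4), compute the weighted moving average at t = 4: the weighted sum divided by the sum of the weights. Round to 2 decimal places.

14817.30

Weighted sum: 1·15249 + 2·23461 + 3·15782 + 4·9664 = 15249 + 46922 + 47346 + 38656 = 148173
Weight total: 1 + 2 + 3 + 4 = 10
WMA = 148173 / 10 = 14817.30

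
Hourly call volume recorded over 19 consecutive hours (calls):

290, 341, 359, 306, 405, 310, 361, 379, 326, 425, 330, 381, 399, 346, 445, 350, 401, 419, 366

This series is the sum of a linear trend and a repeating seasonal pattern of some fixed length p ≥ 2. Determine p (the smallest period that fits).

First differences y_{t+1} − y_t: 51, 18, -53, 99, -95, 51, 18, -53, 99, -95, 51, 18, …
The difference pattern repeats every 5 terms and not for any smaller step, so p = 5.

5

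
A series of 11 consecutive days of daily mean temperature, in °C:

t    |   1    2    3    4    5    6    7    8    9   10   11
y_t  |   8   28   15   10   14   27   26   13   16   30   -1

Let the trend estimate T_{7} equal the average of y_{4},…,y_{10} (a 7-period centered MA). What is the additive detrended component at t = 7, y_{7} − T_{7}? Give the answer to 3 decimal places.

6.571

Trend T_7 = (10 + 14 + 27 + 26 + 13 + 16 + 30) / 7 = 136/7 = 19.42857
Detrended value: 26 − 19.42857 = 6.571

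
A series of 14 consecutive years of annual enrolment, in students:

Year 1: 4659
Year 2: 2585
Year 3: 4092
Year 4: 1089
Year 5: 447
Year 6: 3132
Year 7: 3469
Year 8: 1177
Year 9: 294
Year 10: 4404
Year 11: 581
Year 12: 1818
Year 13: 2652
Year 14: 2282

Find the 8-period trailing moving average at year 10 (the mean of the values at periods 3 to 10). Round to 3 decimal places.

Sum of periods 3–10: 4092 + 1089 + 447 + 3132 + 3469 + 1177 + 294 + 4404 = 18104
Divide by 8: 18104 / 8 = 2263.000

2263.000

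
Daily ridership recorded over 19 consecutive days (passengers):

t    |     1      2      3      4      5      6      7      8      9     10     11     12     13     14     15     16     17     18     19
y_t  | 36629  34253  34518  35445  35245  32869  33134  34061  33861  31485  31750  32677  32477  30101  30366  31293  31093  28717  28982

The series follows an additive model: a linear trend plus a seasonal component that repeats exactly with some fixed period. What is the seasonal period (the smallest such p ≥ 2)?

4

First differences y_{t+1} − y_t: -2376, 265, 927, -200, -2376, 265, 927, -200, -2376, 265, …
The difference pattern repeats every 4 terms and not for any smaller step, so p = 4.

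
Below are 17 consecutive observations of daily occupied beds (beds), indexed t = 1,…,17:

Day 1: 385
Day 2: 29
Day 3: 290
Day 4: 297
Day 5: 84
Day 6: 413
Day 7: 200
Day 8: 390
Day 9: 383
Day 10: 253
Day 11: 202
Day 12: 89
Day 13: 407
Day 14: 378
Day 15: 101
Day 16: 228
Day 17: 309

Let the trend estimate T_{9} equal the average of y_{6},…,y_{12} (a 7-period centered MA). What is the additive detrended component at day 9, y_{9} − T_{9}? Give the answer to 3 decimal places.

107.286

Trend T_9 = (413 + 200 + 390 + 383 + 253 + 202 + 89) / 7 = 1930/7 = 275.71429
Detrended value: 383 − 275.71429 = 107.286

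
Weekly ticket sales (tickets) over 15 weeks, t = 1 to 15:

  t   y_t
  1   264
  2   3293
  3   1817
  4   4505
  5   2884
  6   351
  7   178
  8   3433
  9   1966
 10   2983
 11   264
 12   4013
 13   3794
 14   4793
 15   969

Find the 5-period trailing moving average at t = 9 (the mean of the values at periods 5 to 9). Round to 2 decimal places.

Sum of periods 5–9: 2884 + 351 + 178 + 3433 + 1966 = 8812
Divide by 5: 8812 / 5 = 1762.40

1762.40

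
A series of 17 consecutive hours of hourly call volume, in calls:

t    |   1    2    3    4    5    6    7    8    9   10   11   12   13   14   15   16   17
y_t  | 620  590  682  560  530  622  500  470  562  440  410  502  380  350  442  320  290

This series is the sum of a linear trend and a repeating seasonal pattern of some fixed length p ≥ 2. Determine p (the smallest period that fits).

First differences y_{t+1} − y_t: -30, 92, -122, -30, 92, -122, -30, 92, …
The difference pattern repeats every 3 terms and not for any smaller step, so p = 3.

3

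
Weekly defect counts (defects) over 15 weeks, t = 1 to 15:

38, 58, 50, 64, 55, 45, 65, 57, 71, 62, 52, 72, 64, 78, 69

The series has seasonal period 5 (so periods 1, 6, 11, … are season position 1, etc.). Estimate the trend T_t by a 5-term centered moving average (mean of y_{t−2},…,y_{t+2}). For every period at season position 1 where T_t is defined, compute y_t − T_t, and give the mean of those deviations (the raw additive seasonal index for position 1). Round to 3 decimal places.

Season position 1 occurs at t = 6, 11 (where T_t is defined).
t=6: T_6 = 57.20000; y_6 − T_6 = 45 − 57.20000 = -12.20000
t=11: T_11 = 64.20000; y_11 − T_11 = 52 − 64.20000 = -12.20000
Mean deviation: (-12.20000 + -12.20000) / 2 = -12.200

-12.200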